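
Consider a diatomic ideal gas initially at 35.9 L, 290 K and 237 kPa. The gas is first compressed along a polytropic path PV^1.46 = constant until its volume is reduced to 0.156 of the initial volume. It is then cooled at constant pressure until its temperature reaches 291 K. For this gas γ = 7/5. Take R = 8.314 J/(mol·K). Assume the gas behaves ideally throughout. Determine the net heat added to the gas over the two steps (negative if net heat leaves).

-36400 J

n = P₁V₁/(RT₁) = 237×35.9/(8.314×290) = 3.53 mol.
Step 1 — Polytropic n=1.46: T₂ = T₁(V₁/V₂)^(n−1) = 290×(6.41)^0.46 = 682 K; P₂ = P₁(V₁/V₂)^n = 3570 kPa.
W = (P₁V₁−P₂V₂)/(n−1) = (237×35.9−3570×5.60)/0.46 = -25000 J.
ΔU = nCvΔT = 3.53×20.8×(682−290) = 28700 J.
Q = ΔU + W = 3750 J.
State after step 1: P = 3570 kPa, V = 5.60 L, T = 682 K.
Step 2 — Isobaric: P stays 3570 kPa; V/T = const ⇒ T₂ = 291 K, V₂ = 2.39 L.
W = PΔV = 3570×(2.39−5.60) kPa·L = -11500 J.
ΔU = nCvΔT = 3.53×20.8×(291−682) = -28700 J.
Q = ΔU + W = nCpΔT = -40100 J.
Net over both steps: W = -36400 J, Q = -36400 J, ΔU = 73.3 J.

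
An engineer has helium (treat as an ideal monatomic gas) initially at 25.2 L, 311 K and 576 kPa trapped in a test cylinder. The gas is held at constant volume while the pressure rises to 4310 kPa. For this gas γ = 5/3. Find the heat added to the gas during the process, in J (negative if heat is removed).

n = P₁V₁/(RT₁) = 576×25.2/(8.314×311) = 5.61 mol.
Isochoric: V stays 25.2 L; P/T = const ⇒ T₂ = 2330 K, P₂ = 4310 kPa.
W = 0 (no volume change).
ΔU = nCvΔT = 5.61×12.5×(2330−311) = 141000 J.
Q = ΔU = 141000 J.

141000 J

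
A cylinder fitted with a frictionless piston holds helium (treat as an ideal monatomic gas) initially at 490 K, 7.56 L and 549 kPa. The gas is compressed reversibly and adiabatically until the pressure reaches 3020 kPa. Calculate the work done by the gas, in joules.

-6090 J

n = P₁V₁/(RT₁) = 549×7.56/(8.314×490) = 1.02 mol.
Adiabatic: T₂/T₁ = (P₂/P₁)^((γ−1)/γ) ⇒ T₂ = 490×(5.50)^0.400 = 969 K; V₂ = 2.72 L.
ΔU = nCvΔT = 1.02×12.5×(969−490) = 6090 J.
Q = 0 for an adiabatic process, so W = −ΔU = -6090 J.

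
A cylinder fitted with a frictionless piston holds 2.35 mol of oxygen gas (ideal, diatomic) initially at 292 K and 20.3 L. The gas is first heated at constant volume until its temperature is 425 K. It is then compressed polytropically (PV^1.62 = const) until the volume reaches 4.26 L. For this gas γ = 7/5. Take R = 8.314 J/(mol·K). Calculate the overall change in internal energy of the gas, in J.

40400 J

P₁ = nRT₁/V₁ = 2.35×8.314×292/20.3 = 281 kPa.
Step 1 — Isochoric: V stays 20.3 L; P/T = const ⇒ T₂ = 425 K, P₂ = 409 kPa.
W = 0 (no volume change).
ΔU = nCvΔT = 2.35×20.8×(425−292) = 6500 J.
Q = ΔU = 6500 J.
State after step 1: P = 409 kPa, V = 20.3 L, T = 425 K.
Step 2 — Polytropic n=1.62: T₂ = T₁(V₁/V₂)^(n−1) = 425×(4.77)^0.62 = 1120 K; P₂ = P₁(V₁/V₂)^n = 5130 kPa.
W = (P₁V₁−P₂V₂)/(n−1) = (409×20.3−5130×4.26)/0.62 = -21900 J.
ΔU = nCvΔT = 2.35×20.8×(1120−425) = 33900 J.
Q = ΔU + W = 12000 J.
Net over both steps: W = -21900 J, Q = 18500 J, ΔU = 40400 J.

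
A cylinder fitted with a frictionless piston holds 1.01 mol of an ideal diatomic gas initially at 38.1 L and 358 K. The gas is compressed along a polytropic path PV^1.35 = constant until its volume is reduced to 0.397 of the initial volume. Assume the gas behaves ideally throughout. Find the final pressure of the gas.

275 kPa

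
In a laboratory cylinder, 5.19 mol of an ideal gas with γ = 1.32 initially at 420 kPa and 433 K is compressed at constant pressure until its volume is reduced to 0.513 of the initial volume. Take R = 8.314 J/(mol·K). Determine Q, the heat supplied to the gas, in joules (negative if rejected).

-37500 J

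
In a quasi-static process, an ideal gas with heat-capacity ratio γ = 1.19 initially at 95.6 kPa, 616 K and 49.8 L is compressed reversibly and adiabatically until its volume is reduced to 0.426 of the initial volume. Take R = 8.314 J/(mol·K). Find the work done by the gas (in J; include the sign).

-4410 J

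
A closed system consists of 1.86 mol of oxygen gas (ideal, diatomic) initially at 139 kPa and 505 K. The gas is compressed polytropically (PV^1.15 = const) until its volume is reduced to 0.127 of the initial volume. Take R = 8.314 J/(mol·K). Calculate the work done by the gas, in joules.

-18900 J

V₁ = nRT₁/P₁ = 1.86×8.314×505/139 = 56.2 L.
Polytropic n=1.15: T₂ = T₁(V₁/V₂)^(n−1) = 505×(7.87)^0.15 = 688 K; P₂ = P₁(V₁/V₂)^n = 1490 kPa.
W = (P₁V₁−P₂V₂)/(n−1) = (139×56.2−1490×7.14)/0.15 = -18900 J.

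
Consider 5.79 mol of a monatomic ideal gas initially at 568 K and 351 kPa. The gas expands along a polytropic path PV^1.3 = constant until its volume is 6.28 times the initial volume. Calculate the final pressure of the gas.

32.2 kPa

V₁ = nRT₁/P₁ = 5.79×8.314×568/351 = 77.9 L.
Polytropic n=1.3: T₂ = T₁(V₁/V₂)^(n−1) = 568×(0.159)^0.30 = 327 K; P₂ = P₁(V₁/V₂)^n = 32.2 kPa.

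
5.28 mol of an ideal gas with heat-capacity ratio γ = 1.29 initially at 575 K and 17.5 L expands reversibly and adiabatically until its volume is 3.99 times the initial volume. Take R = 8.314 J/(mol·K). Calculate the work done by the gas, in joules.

28800 J

P₁ = nRT₁/V₁ = 5.28×8.314×575/17.5 = 1440 kPa.
Adiabatic: TV^(γ−1) = const ⇒ T₂ = 575×(0.251)^0.290 = 385 K; PV^γ = const ⇒ P₂ = 242 kPa.
ΔU = nCvΔT = 5.28×28.7×(385−575) = -28800 J.
Q = 0 for an adiabatic process, so W = −ΔU = 28800 J.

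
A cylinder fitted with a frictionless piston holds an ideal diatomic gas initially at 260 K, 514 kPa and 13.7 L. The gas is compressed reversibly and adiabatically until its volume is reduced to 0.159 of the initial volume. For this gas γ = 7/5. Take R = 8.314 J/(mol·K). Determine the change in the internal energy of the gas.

19100 J

n = P₁V₁/(RT₁) = 514×13.7/(8.314×260) = 3.26 mol.
Adiabatic: TV^(γ−1) = const ⇒ T₂ = 260×(6.29)^0.400 = 543 K; PV^γ = const ⇒ P₂ = 6750 kPa.
For an ideal gas ΔU = nCvΔT with Cv = (5/2)R = 20.8 J/(mol·K).
ΔU = 3.26×20.8×(543−260) = 19100 J.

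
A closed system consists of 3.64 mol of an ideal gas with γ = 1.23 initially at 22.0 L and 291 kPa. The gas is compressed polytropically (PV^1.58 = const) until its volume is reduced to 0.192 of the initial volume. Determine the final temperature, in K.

T₁ = P₁V₁/(nR) = 291×22.0/(3.64×8.314) = 212 K.
Polytropic n=1.58: T₂ = T₁(V₁/V₂)^(n−1) = 212×(5.21)^0.58 = 551 K; P₂ = P₁(V₁/V₂)^n = 3950 kPa.

551 K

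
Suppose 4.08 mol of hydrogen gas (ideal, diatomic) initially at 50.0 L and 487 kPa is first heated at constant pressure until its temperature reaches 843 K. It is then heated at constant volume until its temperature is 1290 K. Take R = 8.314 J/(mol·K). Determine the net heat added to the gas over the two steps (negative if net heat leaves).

52800 J

T₁ = P₁V₁/(nR) = 487×50.0/(4.08×8.314) = 718 K.
Step 1 — Isobaric: P stays 487 kPa; V/T = const ⇒ T₂ = 843 K, V₂ = 58.7 L.
W = PΔV = 487×(58.7−50.0) kPa·L = 4250 J.
ΔU = nCvΔT = 4.08×20.8×(843−718) = 10600 J.
Q = ΔU + W = nCpΔT = 14900 J.
State after step 1: P = 487 kPa, V = 58.7 L, T = 843 K.
Step 2 — Isochoric: V stays 58.7 L; P/T = const ⇒ T₂ = 1290 K, P₂ = 745 kPa.
W = 0 (no volume change).
ΔU = nCvΔT = 4.08×20.8×(1290−843) = 37900 J.
Q = ΔU = 37900 J.
Net over both steps: W = 4250 J, Q = 52800 J, ΔU = 48500 J.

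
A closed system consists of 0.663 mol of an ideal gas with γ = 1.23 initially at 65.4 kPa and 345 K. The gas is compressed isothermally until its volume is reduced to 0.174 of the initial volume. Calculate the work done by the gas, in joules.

-3330 J

V₁ = nRT₁/P₁ = 0.663×8.314×345/65.4 = 29.1 L.
Isothermal: T stays 345 K; PV = const ⇒ V₂ = 5.06 L, P₂ = 376 kPa.
W = nRT ln(V₂/V₁) = 0.663×8.314×345×ln(0.174) = -3330 J.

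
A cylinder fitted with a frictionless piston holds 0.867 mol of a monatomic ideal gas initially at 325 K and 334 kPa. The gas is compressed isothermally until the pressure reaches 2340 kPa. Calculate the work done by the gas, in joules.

V₁ = nRT₁/P₁ = 0.867×8.314×325/334 = 7.01 L.
Isothermal: T stays 325 K; PV = const ⇒ V₂ = 1.00 L, P₂ = 2340 kPa.
W = nRT ln(V₂/V₁) = 0.867×8.314×325×ln(0.143) = -4560 J.

-4560 J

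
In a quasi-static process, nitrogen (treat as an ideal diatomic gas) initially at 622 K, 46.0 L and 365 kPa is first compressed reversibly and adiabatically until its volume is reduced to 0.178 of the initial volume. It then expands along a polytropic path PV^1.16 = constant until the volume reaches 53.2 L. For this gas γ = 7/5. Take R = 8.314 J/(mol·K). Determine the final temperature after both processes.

920 K

n = P₁V₁/(RT₁) = 365×46.0/(8.314×622) = 3.25 mol.
Step 1 — Adiabatic: TV^(γ−1) = const ⇒ T₂ = 622×(5.62)^0.400 = 1240 K; PV^γ = const ⇒ P₂ = 4090 kPa.
ΔU = nCvΔT = 3.25×20.8×(1240−622) = 41700 J.
Q = 0 for an adiabatic process, so W = −ΔU = -41700 J.
State after step 1: P = 4090 kPa, V = 8.19 L, T = 1240 K.
Step 2 — Polytropic n=1.16: T₂ = T₁(V₁/V₂)^(n−1) = 1240×(0.154)^0.16 = 920 K; P₂ = P₁(V₁/V₂)^n = 467 kPa.
W = (P₁V₁−P₂V₂)/(n−1) = (4090×8.19−467×53.2)/0.16 = 54200 J.
ΔU = nCvΔT = 3.25×20.8×(920−1240) = -21700 J.
Q = ΔU + W = 32500 J.
Net over both steps: W = 12400 J, Q = 32500 J, ΔU = 20100 J.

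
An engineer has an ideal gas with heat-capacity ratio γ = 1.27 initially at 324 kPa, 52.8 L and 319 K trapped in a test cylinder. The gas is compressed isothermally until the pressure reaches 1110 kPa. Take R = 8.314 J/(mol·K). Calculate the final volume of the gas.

15.4 L

Isothermal: T stays 319 K; PV = const ⇒ V₂ = 15.4 L, P₂ = 1110 kPa.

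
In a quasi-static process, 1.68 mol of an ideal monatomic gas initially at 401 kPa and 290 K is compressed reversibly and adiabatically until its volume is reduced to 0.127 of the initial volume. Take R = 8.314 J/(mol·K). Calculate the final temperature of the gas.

V₁ = nRT₁/P₁ = 1.68×8.314×290/401 = 10.1 L.
Adiabatic: TV^(γ−1) = const ⇒ T₂ = 290×(7.87)^0.667 = 1150 K; PV^γ = const ⇒ P₂ = 12500 kPa.

1150 K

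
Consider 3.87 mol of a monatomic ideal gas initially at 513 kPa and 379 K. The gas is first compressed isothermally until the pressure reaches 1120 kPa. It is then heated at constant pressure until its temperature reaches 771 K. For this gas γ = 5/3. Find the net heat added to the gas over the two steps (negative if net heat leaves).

V₁ = nRT₁/P₁ = 3.87×8.314×379/513 = 23.8 L.
Step 1 — Isothermal: T stays 379 K; PV = const ⇒ V₂ = 10.9 L, P₂ = 1120 kPa.
ΔU = 0 (ideal gas, T constant).
W = nRT ln(V₂/V₁) = 3.87×8.314×379×ln(0.458) = -9520 J.
Q = ΔU + W = -9520 J.
State after step 1: P = 1120 kPa, V = 10.9 L, T = 379 K.
Step 2 — Isobaric: P stays 1120 kPa; V/T = const ⇒ T₂ = 771 K, V₂ = 22.1 L.
W = PΔV = 1120×(22.1−10.9) kPa·L = 12600 J.
ΔU = nCvΔT = 3.87×12.5×(771−379) = 18900 J.
Q = ΔU + W = nCpΔT = 31500 J.
Net over both steps: W = 3090 J, Q = 22000 J, ΔU = 18900 J.

22000 J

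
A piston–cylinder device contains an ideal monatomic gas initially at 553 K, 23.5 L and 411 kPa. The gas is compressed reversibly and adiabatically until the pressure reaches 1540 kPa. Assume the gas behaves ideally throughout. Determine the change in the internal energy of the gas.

10100 J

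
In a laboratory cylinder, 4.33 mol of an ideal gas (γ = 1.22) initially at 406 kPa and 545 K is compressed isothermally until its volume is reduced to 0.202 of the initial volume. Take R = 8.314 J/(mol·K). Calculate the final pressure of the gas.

V₁ = nRT₁/P₁ = 4.33×8.314×545/406 = 48.3 L.
Isothermal: T stays 545 K; PV = const ⇒ V₂ = 9.76 L, P₂ = 2010 kPa.

2010 kPa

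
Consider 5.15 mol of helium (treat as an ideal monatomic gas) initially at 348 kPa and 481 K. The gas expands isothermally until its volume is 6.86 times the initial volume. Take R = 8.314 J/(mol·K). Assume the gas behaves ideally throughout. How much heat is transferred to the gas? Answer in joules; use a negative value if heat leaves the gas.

V₁ = nRT₁/P₁ = 5.15×8.314×481/348 = 59.2 L.
Isothermal: T stays 481 K; PV = const ⇒ V₂ = 406 L, P₂ = 50.7 kPa.
ΔU = 0 (ideal gas, T constant).
W = nRT ln(V₂/V₁) = 5.15×8.314×481×ln(6.86) = 39700 J.
Q = ΔU + W = 39700 J.

39700 J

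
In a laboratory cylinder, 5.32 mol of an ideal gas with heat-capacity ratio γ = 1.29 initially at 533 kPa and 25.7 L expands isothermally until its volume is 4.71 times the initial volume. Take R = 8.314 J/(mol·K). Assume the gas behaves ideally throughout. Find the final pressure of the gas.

113 kPa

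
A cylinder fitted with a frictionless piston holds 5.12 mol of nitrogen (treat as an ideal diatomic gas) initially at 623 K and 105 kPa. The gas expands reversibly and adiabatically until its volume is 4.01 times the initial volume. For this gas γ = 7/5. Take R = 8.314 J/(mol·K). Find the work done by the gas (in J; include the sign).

28300 J

V₁ = nRT₁/P₁ = 5.12×8.314×623/105 = 253 L.
Adiabatic: TV^(γ−1) = const ⇒ T₂ = 623×(0.249)^0.400 = 357 K; PV^γ = const ⇒ P₂ = 15.0 kPa.
ΔU = nCvΔT = 5.12×20.8×(357−623) = -28300 J.
Q = 0 for an adiabatic process, so W = −ΔU = 28300 J.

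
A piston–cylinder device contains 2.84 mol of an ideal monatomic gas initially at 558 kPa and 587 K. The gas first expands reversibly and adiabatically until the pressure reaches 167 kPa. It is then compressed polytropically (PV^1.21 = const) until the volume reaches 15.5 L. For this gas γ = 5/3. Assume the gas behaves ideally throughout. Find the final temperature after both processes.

V₁ = nRT₁/P₁ = 2.84×8.314×587/558 = 24.8 L.
Step 1 — Adiabatic: T₂/T₁ = (P₂/P₁)^((γ−1)/γ) ⇒ T₂ = 587×(0.299)^0.400 = 362 K; V₂ = 51.2 L.
ΔU = nCvΔT = 2.84×12.5×(362−587) = -7960 J.
Q = 0 for an adiabatic process, so W = −ΔU = 7960 J.
State after step 1: P = 167 kPa, V = 51.2 L, T = 362 K.
Step 2 — Polytropic n=1.21: T₂ = T₁(V₁/V₂)^(n−1) = 362×(3.30)^0.21 = 466 K; P₂ = P₁(V₁/V₂)^n = 709 kPa.
W = (P₁V₁−P₂V₂)/(n−1) = (167×51.2−709×15.5)/0.21 = -11600 J.
ΔU = nCvΔT = 2.84×12.5×(466−362) = 3660 J.
Q = ΔU + W = -7960 J.
Net over both steps: W = -3670 J, Q = -7960 J, ΔU = -4300 J.

466 K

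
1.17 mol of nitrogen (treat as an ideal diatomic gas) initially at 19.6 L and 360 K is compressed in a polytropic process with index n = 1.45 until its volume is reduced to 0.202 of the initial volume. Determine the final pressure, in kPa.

P₁ = nRT₁/V₁ = 1.17×8.314×360/19.6 = 179 kPa.
Polytropic n=1.45: T₂ = T₁(V₁/V₂)^(n−1) = 360×(4.95)^0.45 = 739 K; P₂ = P₁(V₁/V₂)^n = 1820 kPa.

1820 kPa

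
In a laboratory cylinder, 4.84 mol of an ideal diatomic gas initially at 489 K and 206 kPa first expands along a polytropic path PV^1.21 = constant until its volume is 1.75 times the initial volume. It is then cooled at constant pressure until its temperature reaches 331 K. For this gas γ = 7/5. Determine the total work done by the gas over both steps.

6210 J

V₁ = nRT₁/P₁ = 4.84×8.314×489/206 = 95.5 L.
Step 1 — Polytropic n=1.21: T₂ = T₁(V₁/V₂)^(n−1) = 489×(0.571)^0.21 = 435 K; P₂ = P₁(V₁/V₂)^n = 105 kPa.
W = (P₁V₁−P₂V₂)/(n−1) = (206×95.5−105×167)/0.21 = 10400 J.
ΔU = nCvΔT = 4.84×20.8×(435−489) = -5450 J.
Q = ΔU + W = 4930 J.
State after step 1: P = 105 kPa, V = 167 L, T = 435 K.
Step 2 — Isobaric: P stays 105 kPa; V/T = const ⇒ T₂ = 331 K, V₂ = 127 L.
W = PΔV = 105×(127−167) kPa·L = -4180 J.
ΔU = nCvΔT = 4.84×20.8×(331−435) = -10400 J.
Q = ΔU + W = nCpΔT = -14600 J.
Net over both steps: W = 6210 J, Q = -9680 J, ΔU = -15900 J.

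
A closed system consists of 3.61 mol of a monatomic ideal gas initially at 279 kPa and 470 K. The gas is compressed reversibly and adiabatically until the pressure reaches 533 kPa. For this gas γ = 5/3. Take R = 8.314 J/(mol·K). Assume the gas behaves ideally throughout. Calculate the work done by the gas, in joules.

-6250 J

V₁ = nRT₁/P₁ = 3.61×8.314×470/279 = 50.6 L.
Adiabatic: T₂/T₁ = (P₂/P₁)^((γ−1)/γ) ⇒ T₂ = 470×(1.91)^0.400 = 609 K; V₂ = 34.3 L.
ΔU = nCvΔT = 3.61×12.5×(609−470) = 6250 J.
Q = 0 for an adiabatic process, so W = −ΔU = -6250 J.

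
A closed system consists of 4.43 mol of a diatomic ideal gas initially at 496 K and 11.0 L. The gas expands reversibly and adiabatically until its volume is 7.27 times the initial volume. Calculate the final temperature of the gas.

P₁ = nRT₁/V₁ = 4.43×8.314×496/11.0 = 1660 kPa.
Adiabatic: TV^(γ−1) = const ⇒ T₂ = 496×(0.138)^0.400 = 224 K; PV^γ = const ⇒ P₂ = 103 kPa.

224 K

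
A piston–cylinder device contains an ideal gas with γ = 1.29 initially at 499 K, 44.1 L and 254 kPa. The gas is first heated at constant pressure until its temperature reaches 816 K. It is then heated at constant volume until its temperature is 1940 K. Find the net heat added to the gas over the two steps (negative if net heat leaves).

119000 J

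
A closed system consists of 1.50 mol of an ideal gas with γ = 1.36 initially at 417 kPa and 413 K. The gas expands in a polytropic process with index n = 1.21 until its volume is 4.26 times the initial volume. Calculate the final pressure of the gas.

72.2 kPa

V₁ = nRT₁/P₁ = 1.50×8.314×413/417 = 12.4 L.
Polytropic n=1.21: T₂ = T₁(V₁/V₂)^(n−1) = 413×(0.235)^0.21 = 305 K; P₂ = P₁(V₁/V₂)^n = 72.2 kPa.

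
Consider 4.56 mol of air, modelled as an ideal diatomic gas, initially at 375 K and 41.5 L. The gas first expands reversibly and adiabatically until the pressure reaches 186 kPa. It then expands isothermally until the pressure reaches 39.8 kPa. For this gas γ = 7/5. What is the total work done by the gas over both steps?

P₁ = nRT₁/V₁ = 4.56×8.314×375/41.5 = 343 kPa.
Step 1 — Adiabatic: T₂/T₁ = (P₂/P₁)^((γ−1)/γ) ⇒ T₂ = 375×(0.543)^0.286 = 315 K; V₂ = 64.2 L.
ΔU = nCvΔT = 4.56×20.8×(315−375) = -5690 J.
Q = 0 for an adiabatic process, so W = −ΔU = 5690 J.
State after step 1: P = 186 kPa, V = 64.2 L, T = 315 K.
Step 2 — Isothermal: T stays 315 K; PV = const ⇒ V₂ = 300 L, P₂ = 39.8 kPa.
ΔU = 0 (ideal gas, T constant).
W = nRT ln(V₂/V₁) = 4.56×8.314×315×ln(4.67) = 18400 J.
Q = ΔU + W = 18400 J.
Net over both steps: W = 24100 J, Q = 18400 J, ΔU = -5690 J.

24100 J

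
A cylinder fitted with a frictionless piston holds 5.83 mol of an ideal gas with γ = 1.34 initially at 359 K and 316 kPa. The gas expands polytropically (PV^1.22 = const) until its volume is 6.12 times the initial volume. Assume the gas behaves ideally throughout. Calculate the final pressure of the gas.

V₁ = nRT₁/P₁ = 5.83×8.314×359/316 = 55.1 L.
Polytropic n=1.22: T₂ = T₁(V₁/V₂)^(n−1) = 359×(0.163)^0.22 = 241 K; P₂ = P₁(V₁/V₂)^n = 34.7 kPa.

34.7 kPa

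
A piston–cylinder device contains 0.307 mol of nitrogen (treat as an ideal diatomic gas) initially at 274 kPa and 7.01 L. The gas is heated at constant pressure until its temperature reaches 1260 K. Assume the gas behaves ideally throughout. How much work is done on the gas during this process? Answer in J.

-1300 J

T₁ = P₁V₁/(nR) = 274×7.01/(0.307×8.314) = 753 K.
Isobaric: P stays 274 kPa; V/T = const ⇒ T₂ = 1260 K, V₂ = 11.7 L.
W = PΔV = 274×(11.7−7.01) kPa·L = 1300 J.
Work done on the gas = −W_by = -1300 J.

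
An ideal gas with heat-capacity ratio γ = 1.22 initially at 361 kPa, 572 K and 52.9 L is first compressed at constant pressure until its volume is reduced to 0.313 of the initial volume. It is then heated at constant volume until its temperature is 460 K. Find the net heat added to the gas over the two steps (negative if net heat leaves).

-30100 J

n = P₁V₁/(RT₁) = 361×52.9/(8.314×572) = 4.02 mol.
Step 1 — Isobaric: P stays 361 kPa; V/T = const ⇒ T₂ = 179 K, V₂ = 16.6 L.
W = PΔV = 361×(16.6−52.9) kPa·L = -13100 J.
ΔU = nCvΔT = 4.02×37.8×(179−572) = -59600 J.
Q = ΔU + W = nCpΔT = -72800 J.
State after step 1: P = 361 kPa, V = 16.6 L, T = 179 K.
Step 2 — Isochoric: V stays 16.6 L; P/T = const ⇒ T₂ = 460 K, P₂ = 928 kPa.
W = 0 (no volume change).
ΔU = nCvΔT = 4.02×37.8×(460−179) = 42600 J.
Q = ΔU = 42600 J.
Net over both steps: W = -13100 J, Q = -30100 J, ΔU = -17000 J.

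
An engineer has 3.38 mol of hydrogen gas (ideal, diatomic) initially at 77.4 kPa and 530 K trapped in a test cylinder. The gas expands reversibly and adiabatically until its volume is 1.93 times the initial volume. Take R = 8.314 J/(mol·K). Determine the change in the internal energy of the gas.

-8610 J

V₁ = nRT₁/P₁ = 3.38×8.314×530/77.4 = 192 L.
Adiabatic: TV^(γ−1) = const ⇒ T₂ = 530×(0.518)^0.400 = 407 K; PV^γ = const ⇒ P₂ = 30.8 kPa.
For an ideal gas ΔU = nCvΔT with Cv = (5/2)R = 20.8 J/(mol·K).
ΔU = 3.38×20.8×(407−530) = -8610 J.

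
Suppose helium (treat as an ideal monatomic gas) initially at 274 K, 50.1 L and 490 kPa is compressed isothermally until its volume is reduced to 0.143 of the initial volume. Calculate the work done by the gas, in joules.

-47700 J

n = P₁V₁/(RT₁) = 490×50.1/(8.314×274) = 10.8 mol.
Isothermal: T stays 274 K; PV = const ⇒ V₂ = 7.16 L, P₂ = 3430 kPa.
W = nRT ln(V₂/V₁) = 10.8×8.314×274×ln(0.143) = -47700 J.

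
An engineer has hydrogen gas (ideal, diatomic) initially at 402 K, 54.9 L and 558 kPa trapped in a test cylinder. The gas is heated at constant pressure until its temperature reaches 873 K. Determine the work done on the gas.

-35900 J

n = P₁V₁/(RT₁) = 558×54.9/(8.314×402) = 9.17 mol.
Isobaric: P stays 558 kPa; V/T = const ⇒ T₂ = 873 K, V₂ = 119 L.
W = PΔV = 558×(119−54.9) kPa·L = 35900 J.
Work done on the gas = −W_by = -35900 J.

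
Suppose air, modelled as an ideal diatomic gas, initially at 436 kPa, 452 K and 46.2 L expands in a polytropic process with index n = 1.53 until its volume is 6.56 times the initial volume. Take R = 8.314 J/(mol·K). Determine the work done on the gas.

n = P₁V₁/(RT₁) = 436×46.2/(8.314×452) = 5.36 mol.
Polytropic n=1.53: T₂ = T₁(V₁/V₂)^(n−1) = 452×(0.152)^0.53 = 167 K; P₂ = P₁(V₁/V₂)^n = 24.5 kPa.
W = (P₁V₁−P₂V₂)/(n−1) = (436×46.2−24.5×303)/0.53 = 24000 J.
Work done on the gas = −W_by = -24000 J.

-24000 J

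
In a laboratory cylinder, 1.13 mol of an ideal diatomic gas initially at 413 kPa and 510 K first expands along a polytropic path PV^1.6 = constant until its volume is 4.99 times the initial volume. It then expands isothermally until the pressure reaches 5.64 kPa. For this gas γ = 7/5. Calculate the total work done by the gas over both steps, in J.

V₁ = nRT₁/P₁ = 1.13×8.314×510/413 = 11.6 L.
Step 1 — Polytropic n=1.6: T₂ = T₁(V₁/V₂)^(n−1) = 510×(0.200)^0.60 = 194 K; P₂ = P₁(V₁/V₂)^n = 31.5 kPa.
W = (P₁V₁−P₂V₂)/(n−1) = (413×11.6−31.5×57.9)/0.60 = 4940 J.
ΔU = nCvΔT = 1.13×20.8×(194−510) = -7410 J.
Q = ΔU + W = -2470 J.
State after step 1: P = 31.5 kPa, V = 57.9 L, T = 194 K.
Step 2 — Isothermal: T stays 194 K; PV = const ⇒ V₂ = 324 L, P₂ = 5.64 kPa.
ΔU = 0 (ideal gas, T constant).
W = nRT ln(V₂/V₁) = 1.13×8.314×194×ln(5.59) = 3140 J.
Q = ΔU + W = 3140 J.
Net over both steps: W = 8090 J, Q = 674 J, ΔU = -7410 J.

8090 J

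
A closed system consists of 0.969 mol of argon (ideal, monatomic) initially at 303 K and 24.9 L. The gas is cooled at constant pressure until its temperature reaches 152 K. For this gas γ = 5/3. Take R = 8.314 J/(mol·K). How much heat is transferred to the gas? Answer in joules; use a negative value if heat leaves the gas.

P₁ = nRT₁/V₁ = 0.969×8.314×303/24.9 = 98.0 kPa.
Isobaric: P stays 98.0 kPa; V/T = const ⇒ T₂ = 152 K, V₂ = 12.5 L.
W = PΔV = 98.0×(12.5−24.9) kPa·L = -1220 J.
ΔU = nCvΔT = 0.969×12.5×(152−303) = -1820 J.
Q = ΔU + W = nCpΔT = -3040 J.

-3040 J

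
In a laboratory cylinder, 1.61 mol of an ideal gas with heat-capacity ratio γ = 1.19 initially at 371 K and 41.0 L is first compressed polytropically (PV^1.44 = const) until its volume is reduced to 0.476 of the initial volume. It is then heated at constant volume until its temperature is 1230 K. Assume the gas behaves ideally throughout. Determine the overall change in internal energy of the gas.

P₁ = nRT₁/V₁ = 1.61×8.314×371/41.0 = 121 kPa.
Step 1 — Polytropic n=1.44: T₂ = T₁(V₁/V₂)^(n−1) = 371×(2.10)^0.44 = 514 K; P₂ = P₁(V₁/V₂)^n = 353 kPa.
W = (P₁V₁−P₂V₂)/(n−1) = (121×41.0−353×19.5)/0.44 = -4360 J.
ΔU = nCvΔT = 1.61×43.8×(514−371) = 10100 J.
Q = ΔU + W = 5740 J.
State after step 1: P = 353 kPa, V = 19.5 L, T = 514 K.
Step 2 — Isochoric: V stays 19.5 L; P/T = const ⇒ T₂ = 1230 K, P₂ = 844 kPa.
W = 0 (no volume change).
ΔU = nCvΔT = 1.61×43.8×(1230−514) = 50400 J.
Q = ΔU = 50400 J.
Net over both steps: W = -4360 J, Q = 56200 J, ΔU = 60500 J.

60500 J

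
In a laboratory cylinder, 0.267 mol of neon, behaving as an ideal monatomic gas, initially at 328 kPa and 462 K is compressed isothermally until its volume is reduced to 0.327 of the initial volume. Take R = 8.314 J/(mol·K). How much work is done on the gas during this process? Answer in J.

V₁ = nRT₁/P₁ = 0.267×8.314×462/328 = 3.13 L.
Isothermal: T stays 462 K; PV = const ⇒ V₂ = 1.02 L, P₂ = 1000 kPa.
W = nRT ln(V₂/V₁) = 0.267×8.314×462×ln(0.327) = -1150 J.
Work done on the gas = −W_by = 1150 J.

1150 J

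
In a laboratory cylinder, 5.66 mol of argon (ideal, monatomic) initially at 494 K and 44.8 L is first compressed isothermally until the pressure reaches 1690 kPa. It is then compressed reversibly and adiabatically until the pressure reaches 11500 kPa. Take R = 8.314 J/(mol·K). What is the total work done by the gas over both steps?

-67700 J

P₁ = nRT₁/V₁ = 5.66×8.314×494/44.8 = 519 kPa.
Step 1 — Isothermal: T stays 494 K; PV = const ⇒ V₂ = 13.8 L, P₂ = 1690 kPa.
ΔU = 0 (ideal gas, T constant).
W = nRT ln(V₂/V₁) = 5.66×8.314×494×ln(0.307) = -27400 J.
Q = ΔU + W = -27400 J.
State after step 1: P = 1690 kPa, V = 13.8 L, T = 494 K.
Step 2 — Adiabatic: T₂/T₁ = (P₂/P₁)^((γ−1)/γ) ⇒ T₂ = 494×(6.80)^0.400 = 1060 K; V₂ = 4.35 L.
ΔU = nCvΔT = 5.66×12.5×(1060−494) = 40200 J.
Q = 0 for an adiabatic process, so W = −ΔU = -40200 J.
Net over both steps: W = -67700 J, Q = -27400 J, ΔU = 40200 J.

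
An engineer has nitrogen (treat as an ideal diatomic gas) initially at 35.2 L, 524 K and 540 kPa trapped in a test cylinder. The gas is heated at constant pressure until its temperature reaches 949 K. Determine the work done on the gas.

n = P₁V₁/(RT₁) = 540×35.2/(8.314×524) = 4.36 mol.
Isobaric: P stays 540 kPa; V/T = const ⇒ T₂ = 949 K, V₂ = 63.7 L.
W = PΔV = 540×(63.7−35.2) kPa·L = 15400 J.
Work done on the gas = −W_by = -15400 J.

-15400 J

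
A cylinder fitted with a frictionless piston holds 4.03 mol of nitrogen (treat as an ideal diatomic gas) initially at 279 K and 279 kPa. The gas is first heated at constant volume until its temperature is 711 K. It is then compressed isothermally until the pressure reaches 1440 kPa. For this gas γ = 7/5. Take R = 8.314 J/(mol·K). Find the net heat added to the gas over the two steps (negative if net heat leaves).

V₁ = nRT₁/P₁ = 4.03×8.314×279/279 = 33.5 L.
Step 1 — Isochoric: V stays 33.5 L; P/T = const ⇒ T₂ = 711 K, P₂ = 711 kPa.
W = 0 (no volume change).
ΔU = nCvΔT = 4.03×20.8×(711−279) = 36200 J.
Q = ΔU = 36200 J.
State after step 1: P = 711 kPa, V = 33.5 L, T = 711 K.
Step 2 — Isothermal: T stays 711 K; PV = const ⇒ V₂ = 16.5 L, P₂ = 1440 kPa.
ΔU = 0 (ideal gas, T constant).
W = nRT ln(V₂/V₁) = 4.03×8.314×711×ln(0.494) = -16800 J.
Q = ΔU + W = -16800 J.
Net over both steps: W = -16800 J, Q = 19400 J, ΔU = 36200 J.

19400 J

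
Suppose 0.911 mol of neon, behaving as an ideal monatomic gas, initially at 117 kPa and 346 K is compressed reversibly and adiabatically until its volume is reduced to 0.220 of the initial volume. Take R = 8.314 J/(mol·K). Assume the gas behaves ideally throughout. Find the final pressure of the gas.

1460 kPa

V₁ = nRT₁/P₁ = 0.911×8.314×346/117 = 22.4 L.
Adiabatic: TV^(γ−1) = const ⇒ T₂ = 346×(4.55)^0.667 = 949 K; PV^γ = const ⇒ P₂ = 1460 kPa.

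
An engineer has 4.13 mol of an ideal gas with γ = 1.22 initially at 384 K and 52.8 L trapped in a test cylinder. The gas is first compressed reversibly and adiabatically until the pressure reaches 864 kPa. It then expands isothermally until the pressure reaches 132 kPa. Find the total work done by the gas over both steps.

P₁ = nRT₁/V₁ = 4.13×8.314×384/52.8 = 250 kPa.
Step 1 — Adiabatic: T₂/T₁ = (P₂/P₁)^((γ−1)/γ) ⇒ T₂ = 384×(3.46)^0.180 = 480 K; V₂ = 19.1 L.
ΔU = nCvΔT = 4.13×37.8×(480−384) = 15000 J.
Q = 0 for an adiabatic process, so W = −ΔU = -15000 J.
State after step 1: P = 864 kPa, V = 19.1 L, T = 480 K.
Step 2 — Isothermal: T stays 480 K; PV = const ⇒ V₂ = 125 L, P₂ = 132 kPa.
ΔU = 0 (ideal gas, T constant).
W = nRT ln(V₂/V₁) = 4.13×8.314×480×ln(6.55) = 31000 J.
Q = ΔU + W = 31000 J.
Net over both steps: W = 16000 J, Q = 31000 J, ΔU = 15000 J.

16000 J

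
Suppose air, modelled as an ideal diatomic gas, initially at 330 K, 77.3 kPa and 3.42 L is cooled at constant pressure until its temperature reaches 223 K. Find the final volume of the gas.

2.31 L

Isobaric: P stays 77.3 kPa; V/T = const ⇒ T₂ = 223 K, V₂ = 2.31 L.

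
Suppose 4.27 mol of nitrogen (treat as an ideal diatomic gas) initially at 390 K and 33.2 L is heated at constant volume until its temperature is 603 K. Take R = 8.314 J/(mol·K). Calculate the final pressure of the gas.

645 kPa

P₁ = nRT₁/V₁ = 4.27×8.314×390/33.2 = 417 kPa.
Isochoric: V stays 33.2 L; P/T = const ⇒ T₂ = 603 K, P₂ = 645 kPa.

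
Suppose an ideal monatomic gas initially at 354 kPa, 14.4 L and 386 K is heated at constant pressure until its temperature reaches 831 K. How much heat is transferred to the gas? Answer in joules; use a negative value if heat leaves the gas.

14700 J

n = P₁V₁/(RT₁) = 354×14.4/(8.314×386) = 1.59 mol.
Isobaric: P stays 354 kPa; V/T = const ⇒ T₂ = 831 K, V₂ = 31.0 L.
W = PΔV = 354×(31.0−14.4) kPa·L = 5880 J.
ΔU = nCvΔT = 1.59×12.5×(831−386) = 8820 J.
Q = ΔU + W = nCpΔT = 14700 J.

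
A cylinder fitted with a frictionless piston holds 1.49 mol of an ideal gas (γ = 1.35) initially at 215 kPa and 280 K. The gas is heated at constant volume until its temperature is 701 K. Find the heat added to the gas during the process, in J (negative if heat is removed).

14900 J

V₁ = nRT₁/P₁ = 1.49×8.314×280/215 = 16.1 L.
Isochoric: V stays 16.1 L; P/T = const ⇒ T₂ = 701 K, P₂ = 538 kPa.
W = 0 (no volume change).
ΔU = nCvΔT = 1.49×23.8×(701−280) = 14900 J.
Q = ΔU = 14900 J.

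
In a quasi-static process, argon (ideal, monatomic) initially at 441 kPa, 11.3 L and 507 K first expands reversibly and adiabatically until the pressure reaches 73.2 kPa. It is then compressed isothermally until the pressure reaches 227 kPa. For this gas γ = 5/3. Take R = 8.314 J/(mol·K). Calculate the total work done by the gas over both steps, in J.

n = P₁V₁/(RT₁) = 441×11.3/(8.314×507) = 1.18 mol.
Step 1 — Adiabatic: T₂/T₁ = (P₂/P₁)^((γ−1)/γ) ⇒ T₂ = 507×(0.166)^0.400 = 247 K; V₂ = 33.2 L.
ΔU = nCvΔT = 1.18×12.5×(247−507) = -3830 J.
Q = 0 for an adiabatic process, so W = −ΔU = 3830 J.
State after step 1: P = 73.2 kPa, V = 33.2 L, T = 247 K.
Step 2 — Isothermal: T stays 247 K; PV = const ⇒ V₂ = 10.7 L, P₂ = 227 kPa.
ΔU = 0 (ideal gas, T constant).
W = nRT ln(V₂/V₁) = 1.18×8.314×247×ln(0.322) = -2750 J.
Q = ΔU + W = -2750 J.
Net over both steps: W = 1080 J, Q = -2750 J, ΔU = -3830 J.

1080 J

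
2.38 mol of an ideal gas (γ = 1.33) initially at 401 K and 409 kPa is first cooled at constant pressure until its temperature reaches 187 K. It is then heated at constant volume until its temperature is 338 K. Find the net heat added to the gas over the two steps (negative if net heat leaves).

-8010 J

V₁ = nRT₁/P₁ = 2.38×8.314×401/409 = 19.4 L.
Step 1 — Isobaric: P stays 409 kPa; V/T = const ⇒ T₂ = 187 K, V₂ = 9.05 L.
W = PΔV = 409×(9.05−19.4) kPa·L = -4230 J.
ΔU = nCvΔT = 2.38×25.2×(187−401) = -12800 J.
Q = ΔU + W = nCpΔT = -17100 J.
State after step 1: P = 409 kPa, V = 9.05 L, T = 187 K.
Step 2 — Isochoric: V stays 9.05 L; P/T = const ⇒ T₂ = 338 K, P₂ = 739 kPa.
W = 0 (no volume change).
ΔU = nCvΔT = 2.38×25.2×(338−187) = 9050 J.
Q = ΔU = 9050 J.
Net over both steps: W = -4230 J, Q = -8010 J, ΔU = -3780 J.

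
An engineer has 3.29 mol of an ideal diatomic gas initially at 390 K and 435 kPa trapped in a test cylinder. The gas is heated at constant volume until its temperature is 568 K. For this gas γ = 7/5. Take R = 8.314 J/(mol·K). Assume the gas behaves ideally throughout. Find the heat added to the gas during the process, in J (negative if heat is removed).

12200 J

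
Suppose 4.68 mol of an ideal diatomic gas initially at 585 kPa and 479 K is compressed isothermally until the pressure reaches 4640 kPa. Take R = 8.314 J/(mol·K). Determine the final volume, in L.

V₁ = nRT₁/P₁ = 4.68×8.314×479/585 = 31.9 L.
Isothermal: T stays 479 K; PV = const ⇒ V₂ = 4.02 L, P₂ = 4640 kPa.

4.02 L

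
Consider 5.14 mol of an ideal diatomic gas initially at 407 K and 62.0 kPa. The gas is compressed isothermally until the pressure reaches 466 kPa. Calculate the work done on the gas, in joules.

35100 J

V₁ = nRT₁/P₁ = 5.14×8.314×407/62.0 = 281 L.
Isothermal: T stays 407 K; PV = const ⇒ V₂ = 37.3 L, P₂ = 466 kPa.
W = nRT ln(V₂/V₁) = 5.14×8.314×407×ln(0.133) = -35100 J.
Work done on the gas = −W_by = 35100 J.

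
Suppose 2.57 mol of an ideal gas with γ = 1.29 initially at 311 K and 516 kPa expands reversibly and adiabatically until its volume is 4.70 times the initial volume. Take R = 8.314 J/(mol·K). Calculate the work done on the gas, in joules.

-8290 J

V₁ = nRT₁/P₁ = 2.57×8.314×311/516 = 12.9 L.
Adiabatic: TV^(γ−1) = const ⇒ T₂ = 311×(0.213)^0.290 = 199 K; PV^γ = const ⇒ P₂ = 70.1 kPa.
ΔU = nCvΔT = 2.57×28.7×(199−311) = -8290 J.
Q = 0 for an adiabatic process, so W = −ΔU = 8290 J.
Work done on the gas = −W_by = -8290 J.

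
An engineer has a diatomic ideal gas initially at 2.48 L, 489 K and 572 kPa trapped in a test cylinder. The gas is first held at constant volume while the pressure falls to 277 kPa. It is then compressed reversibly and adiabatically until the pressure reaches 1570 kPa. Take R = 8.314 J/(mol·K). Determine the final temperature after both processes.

n = P₁V₁/(RT₁) = 572×2.48/(8.314×489) = 0.349 mol.
Step 1 — Isochoric: V stays 2.48 L; P/T = const ⇒ T₂ = 237 K, P₂ = 277 kPa.
W = 0 (no volume change).
ΔU = nCvΔT = 0.349×20.8×(237−489) = -1830 J.
Q = ΔU = -1830 J.
State after step 1: P = 277 kPa, V = 2.48 L, T = 237 K.
Step 2 — Adiabatic: T₂/T₁ = (P₂/P₁)^((γ−1)/γ) ⇒ T₂ = 237×(5.67)^0.286 = 389 K; V₂ = 0.718 L.
ΔU = nCvΔT = 0.349×20.8×(389−237) = 1100 J.
Q = 0 for an adiabatic process, so W = −ΔU = -1100 J.
Net over both steps: W = -1100 J, Q = -1830 J, ΔU = -727 J.

389 K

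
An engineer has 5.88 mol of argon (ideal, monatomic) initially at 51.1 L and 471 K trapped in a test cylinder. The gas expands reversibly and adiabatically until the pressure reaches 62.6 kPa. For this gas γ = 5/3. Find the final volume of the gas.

P₁ = nRT₁/V₁ = 5.88×8.314×471/51.1 = 451 kPa.
Adiabatic: T₂/T₁ = (P₂/P₁)^((γ−1)/γ) ⇒ T₂ = 471×(0.139)^0.400 = 214 K; V₂ = 167 L.

167 L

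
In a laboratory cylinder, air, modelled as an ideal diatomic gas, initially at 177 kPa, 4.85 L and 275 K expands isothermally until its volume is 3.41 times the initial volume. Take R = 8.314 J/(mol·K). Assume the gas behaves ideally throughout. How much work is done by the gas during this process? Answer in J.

n = P₁V₁/(RT₁) = 177×4.85/(8.314×275) = 0.375 mol.
Isothermal: T stays 275 K; PV = const ⇒ V₂ = 16.5 L, P₂ = 51.9 kPa.
W = nRT ln(V₂/V₁) = 0.375×8.314×275×ln(3.41) = 1050 J.

1050 J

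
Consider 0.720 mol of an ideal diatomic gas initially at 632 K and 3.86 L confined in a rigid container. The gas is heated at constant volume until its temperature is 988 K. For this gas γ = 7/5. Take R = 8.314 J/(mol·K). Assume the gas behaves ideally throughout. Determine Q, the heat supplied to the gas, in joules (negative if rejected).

5330 J

P₁ = nRT₁/V₁ = 0.720×8.314×632/3.86 = 980 kPa.
Isochoric: V stays 3.86 L; P/T = const ⇒ T₂ = 988 K, P₂ = 1530 kPa.
W = 0 (no volume change).
ΔU = nCvΔT = 0.720×20.8×(988−632) = 5330 J.
Q = ΔU = 5330 J.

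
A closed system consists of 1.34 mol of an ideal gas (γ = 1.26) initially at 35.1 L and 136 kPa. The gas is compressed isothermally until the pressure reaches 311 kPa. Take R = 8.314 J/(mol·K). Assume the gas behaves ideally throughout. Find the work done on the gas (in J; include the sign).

3950 J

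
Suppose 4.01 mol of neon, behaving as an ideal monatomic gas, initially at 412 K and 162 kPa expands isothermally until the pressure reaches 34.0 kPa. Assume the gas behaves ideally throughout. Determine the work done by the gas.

V₁ = nRT₁/P₁ = 4.01×8.314×412/162 = 84.8 L.
Isothermal: T stays 412 K; PV = const ⇒ V₂ = 404 L, P₂ = 34.0 kPa.
W = nRT ln(V₂/V₁) = 4.01×8.314×412×ln(4.76) = 21400 J.

21400 J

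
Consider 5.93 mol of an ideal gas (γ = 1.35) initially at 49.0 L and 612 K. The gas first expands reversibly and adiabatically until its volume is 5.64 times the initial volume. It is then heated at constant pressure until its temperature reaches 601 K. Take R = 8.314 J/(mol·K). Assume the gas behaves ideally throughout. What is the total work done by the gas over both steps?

P₁ = nRT₁/V₁ = 5.93×8.314×612/49.0 = 616 kPa.
Step 1 — Adiabatic: TV^(γ−1) = const ⇒ T₂ = 612×(0.177)^0.350 = 334 K; PV^γ = const ⇒ P₂ = 59.6 kPa.
ΔU = nCvΔT = 5.93×23.8×(334−612) = -39200 J.
Q = 0 for an adiabatic process, so W = −ΔU = 39200 J.
State after step 1: P = 59.6 kPa, V = 276 L, T = 334 K.
Step 2 — Isobaric: P stays 59.6 kPa; V/T = const ⇒ T₂ = 601 K, V₂ = 497 L.
W = PΔV = 59.6×(497−276) kPa·L = 13200 J.
ΔU = nCvΔT = 5.93×23.8×(601−334) = 37600 J.
Q = ΔU + W = nCpΔT = 50800 J.
Net over both steps: W = 52300 J, Q = 50800 J, ΔU = -1550 J.

52300 J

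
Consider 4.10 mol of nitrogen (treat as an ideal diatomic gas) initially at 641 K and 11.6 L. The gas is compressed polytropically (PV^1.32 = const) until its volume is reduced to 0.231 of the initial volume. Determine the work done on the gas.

P₁ = nRT₁/V₁ = 4.10×8.314×641/11.6 = 1880 kPa.
Polytropic n=1.32: T₂ = T₁(V₁/V₂)^(n−1) = 641×(4.33)^0.32 = 1020 K; P₂ = P₁(V₁/V₂)^n = 13000 kPa.
W = (P₁V₁−P₂V₂)/(n−1) = (1880×11.6−13000×2.68)/0.32 = -40800 J.
Work done on the gas = −W_by = 40800 J.

40800 J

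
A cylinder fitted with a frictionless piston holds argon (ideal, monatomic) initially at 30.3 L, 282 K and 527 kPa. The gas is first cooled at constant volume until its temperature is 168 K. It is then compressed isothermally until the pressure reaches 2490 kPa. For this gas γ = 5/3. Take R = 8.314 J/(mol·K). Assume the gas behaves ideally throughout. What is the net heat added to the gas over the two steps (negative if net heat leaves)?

n = P₁V₁/(RT₁) = 527×30.3/(8.314×282) = 6.81 mol.
Step 1 — Isochoric: V stays 30.3 L; P/T = const ⇒ T₂ = 168 K, P₂ = 314 kPa.
W = 0 (no volume change).
ΔU = nCvΔT = 6.81×12.5×(168−282) = -9680 J.
Q = ΔU = -9680 J.
State after step 1: P = 314 kPa, V = 30.3 L, T = 168 K.
Step 2 — Isothermal: T stays 168 K; PV = const ⇒ V₂ = 3.82 L, P₂ = 2490 kPa.
ΔU = 0 (ideal gas, T constant).
W = nRT ln(V₂/V₁) = 6.81×8.314×168×ln(0.126) = -19700 J.
Q = ΔU + W = -19700 J.
Net over both steps: W = -19700 J, Q = -29400 J, ΔU = -9680 J.

-29400 J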